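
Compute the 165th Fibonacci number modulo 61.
0

Matrix identity: Q^n = [[F_(n+1), F_n], [F_n, F_(n-1)]] with Q = [[1,1],[1,0]].
n = 165 = 10100101₂. Square-and-multiply, entries mod 61:
Q^1 = [[1,1],[1,0]]
Q^2 = (Q^1)² = [[2,1],[1,1]]
Q^5 = (Q^2)²·Q = [[8,5],[5,3]]
Q^10 = (Q^5)² = [[28,55],[55,34]]
Q^20 = (Q^10)² = [[27,55],[55,33]]
Q^41 = (Q^20)²·Q = [[39,33],[33,6]]
Q^82 = (Q^41)² = [[48,21],[21,27]]
Q^165 = (Q^82)²·Q = [[50,0],[0,50]]
F_165 mod 61 = Q^165[0][1] = 0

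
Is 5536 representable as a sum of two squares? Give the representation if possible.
44² + 60² (a=44, b=60)

Factorization: 5536 = 2^5 × 173
By Fermat: n is sum of two squares iff every prime p ≡ 3 (mod 4) appears to even power.
All primes ≡ 3 (mod 4) appear to even power.
Search a = 0, 1, 2, … for 5536 - a² a perfect square: first hit at a = 44: 5536 - 1936 = 3600 = 60².
5536 = 44² + 60² = 1936 + 3600 ✓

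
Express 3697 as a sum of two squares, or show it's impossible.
36² + 49² (a=36, b=49)

Factorization: 3697 = 3697
By Fermat: n is sum of two squares iff every prime p ≡ 3 (mod 4) appears to even power.
All primes ≡ 3 (mod 4) appear to even power.
Search a = 0, 1, 2, … for 3697 - a² a perfect square: first hit at a = 36: 3697 - 1296 = 2401 = 49².
3697 = 36² + 49² = 1296 + 2401 ✓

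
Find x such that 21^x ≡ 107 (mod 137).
70

Baby-step giant-step with step n = ⌈√137⌉ = 12.
Baby steps 21^j mod 137 (j:value) for j=0..11: 0:1, 1:21, 2:30, 3:82, 4:78, 5:131, 6:11, 7:94, 8:56, 9:80, 10:36, 11:71.
Giant-step multiplier: 21^(-12) ≡ 21^(136-12) = 21^124 ≡ 77 (mod 137).
Giant steps γ_i = 107·77^i mod 137: γ_0=107, γ_1=19, γ_2=93, γ_3=37, γ_4=109, γ_5=36 (in table at j=10).
x = i·n + j = 5·12 + 10 = 70.
Check: 21^70 ≡ 107 (mod 137).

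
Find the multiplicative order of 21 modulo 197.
196

197 is prime, so ord(21) divides φ(197) = 196.
Divisors of 196: 1, 2, 4, 7, 14, 28, 49, 98, 196.
Repeated squaring: 21^1 ≡ 21, 21^2 ≡ 47, 21^4 ≡ 42, 21^8 ≡ 188, 21^16 ≡ 81, 21^32 ≡ 60, 21^64 ≡ 54, 21^128 ≡ 158 (mod 197).
Test 21^d mod 197 for each divisor d in increasing order:
21^1 ≡ 21
21^2 ≡ 47
21^4 ≡ 42
21^7 = 21^4·21^2·21^1 ≡ 84
21^14 = 21^8·21^4·21^2 ≡ 161
21^28 = 21^16·21^8·21^4 ≡ 114
21^49 = 21^32·21^16·21^1 ≡ 14
21^98 = 21^64·21^32·21^2 ≡ 196
21^196 = 21^128·21^64·21^4 ≡ 1  ← first divisor giving 1
The order is 196.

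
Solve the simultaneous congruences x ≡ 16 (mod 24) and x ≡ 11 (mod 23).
448

Using Chinese Remainder Theorem:
M = 24 × 23 = 552
M1 = 23, M2 = 24
y1 = 23^(-1) mod 24 = 23
y2 = 24^(-1) mod 23 = 1
x = (16×23×23 + 11×24×1) mod 552 = 448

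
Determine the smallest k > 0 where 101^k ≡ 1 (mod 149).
148

149 is prime, so ord(101) divides φ(149) = 148.
Divisors of 148: 1, 2, 4, 37, 74, 148.
Repeated squaring: 101^1 ≡ 101, 101^2 ≡ 69, 101^4 ≡ 142, 101^8 ≡ 49, 101^16 ≡ 17, 101^32 ≡ 140, 101^64 ≡ 81, 101^128 ≡ 5 (mod 149).
Test 101^d mod 149 for each divisor d in increasing order:
101^1 ≡ 101
101^2 ≡ 69
101^4 ≡ 142
101^37 = 101^32·101^4·101^1 ≡ 105
101^74 = 101^64·101^8·101^2 ≡ 148
101^148 = 101^128·101^16·101^4 ≡ 1  ← first divisor giving 1
The order is 148.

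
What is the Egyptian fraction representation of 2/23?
1/12 + 1/276

Greedy algorithm:
2/23: ceiling(23/2) = 12, use 1/12
1/276: ceiling(276/1) = 276, use 1/276
Result: 2/23 = 1/12 + 1/276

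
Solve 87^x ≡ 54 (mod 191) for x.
148

Baby-step giant-step with step n = ⌈√191⌉ = 14.
Baby steps 87^j mod 191 (j:value) for j=0..13: 0:1, 1:87, 2:120, 3:126, 4:75, 5:31, 6:23, 7:91, 8:86, 9:33, 10:6, 11:140, 12:147, 13:183.
Giant-step multiplier: 87^(-14) ≡ 87^(190-14) = 87^176 ≡ 59 (mod 191).
Giant steps γ_i = 54·59^i mod 191: γ_0=54, γ_1=130, γ_2=30, γ_3=51, γ_4=144, γ_5=92, γ_6=80, γ_7=136, γ_8=2, γ_9=118, γ_10=86 (in table at j=8).
x = i·n + j = 10·14 + 8 = 148.
Check: 87^148 ≡ 54 (mod 191).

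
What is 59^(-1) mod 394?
187

gcd(59, 394) = 1, so the inverse exists.
Extended Euclidean algorithm on (394, 59):
394 = 6 × 59 + 40  ⟹  40 = (1)·394 + (-6)·59
59 = 1 × 40 + 19  ⟹  19 = (-1)·394 + (7)·59
40 = 2 × 19 + 2  ⟹  2 = (3)·394 + (-20)·59
19 = 9 × 2 + 1  ⟹  1 = (-28)·394 + (187)·59
So (187)·59 ≡ 1 (mod 394), i.e. 59^(-1) ≡ 187 (mod 394).
Check: 59 × 187 = 11033 ≡ 1 (mod 394)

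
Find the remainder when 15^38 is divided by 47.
17

Repeated squaring. Binary of 38 = 100110.
15^1 ≡ 15 (mod 47); 15^2 ≡ 37 (mod 47); 15^4 ≡ 6 (mod 47); 15^8 ≡ 36 (mod 47); 15^16 ≡ 27 (mod 47); 15^32 ≡ 24 (mod 47)
15^38 = 15^2 × 15^4 × 15^32 ≡ 17 (mod 47)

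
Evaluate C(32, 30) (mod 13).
2

Using Lucas' theorem:
Write n=32 and k=30 in base 13:
n in base 13: [2, 6]
k in base 13: [2, 4]
C(32,30) mod 13 = ∏ C(n_i, k_i) mod 13
Digit binomials (mod 13): C(2,2) = 1; C(6,4) = 15 ≡ 2
Product: 1 × 2 = 2 ≡ 2 (mod 13)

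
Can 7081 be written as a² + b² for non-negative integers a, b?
5² + 84² (a=5, b=84)

Factorization: 7081 = 73 × 97
By Fermat: n is sum of two squares iff every prime p ≡ 3 (mod 4) appears to even power.
All primes ≡ 3 (mod 4) appear to even power.
Search a = 0, 1, 2, … for 7081 - a² a perfect square: first hit at a = 5: 7081 - 25 = 7056 = 84².
7081 = 5² + 84² = 25 + 7056 ✓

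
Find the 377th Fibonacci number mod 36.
13

Matrix identity: Q^n = [[F_(n+1), F_n], [F_n, F_(n-1)]] with Q = [[1,1],[1,0]].
n = 377 = 101111001₂. Square-and-multiply, entries mod 36:
Q^1 = [[1,1],[1,0]]
Q^2 = (Q^1)² = [[2,1],[1,1]]
Q^5 = (Q^2)²·Q = [[8,5],[5,3]]
Q^11 = (Q^5)²·Q = [[0,17],[17,19]]
Q^23 = (Q^11)²·Q = [[0,1],[1,35]]
Q^47 = (Q^23)²·Q = [[0,1],[1,35]]
Q^94 = (Q^47)² = [[1,35],[35,2]]
Q^188 = (Q^94)² = [[2,33],[33,5]]
Q^377 = (Q^188)²·Q = [[28,13],[13,15]]
F_377 mod 36 = Q^377[0][1] = 13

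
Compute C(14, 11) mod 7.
0

Using Lucas' theorem:
Write n=14 and k=11 in base 7:
n in base 7: [2, 0]
k in base 7: [1, 4]
C(14,11) mod 7 = ∏ C(n_i, k_i) mod 7
Digit binomials (mod 7): C(2,1) = 2; C(0,4) = 0 (k_i > n_i)
Product: 2 × 0 = 0 ≡ 0 (mod 7)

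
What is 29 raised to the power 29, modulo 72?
5

Repeated squaring. Binary of 29 = 11101.
29^1 ≡ 29 (mod 72); 29^2 ≡ 49 (mod 72); 29^4 ≡ 25 (mod 72); 29^8 ≡ 49 (mod 72); 29^16 ≡ 25 (mod 72)
29^29 = 29^1 × 29^4 × 29^8 × 29^16 ≡ 5 (mod 72)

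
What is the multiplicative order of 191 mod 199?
66

199 is prime, so ord(191) divides φ(199) = 198.
Divisors of 198: 1, 2, 3, 6, 9, 11, 18, 22, 33, 66, 99, 198.
Repeated squaring: 191^1 ≡ 191, 191^2 ≡ 64, 191^4 ≡ 116, 191^8 ≡ 123, 191^16 ≡ 5, 191^32 ≡ 25, 191^64 ≡ 28, 191^128 ≡ 187 (mod 199).
Test 191^d mod 199 for each divisor d in increasing order:
191^1 ≡ 191
191^2 ≡ 64
191^3 = 191^2·191^1 ≡ 85
191^6 = 191^4·191^2 ≡ 61
191^9 = 191^8·191^1 ≡ 11
191^11 = 191^8·191^2·191^1 ≡ 107
191^18 = 191^16·191^2 ≡ 121
191^22 = 191^16·191^4·191^2 ≡ 106
191^33 = 191^32·191^1 ≡ 198
191^66 = 191^64·191^2 ≡ 1  ← first divisor giving 1
The order is 66.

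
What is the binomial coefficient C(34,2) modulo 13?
2

Using Lucas' theorem:
Write n=34 and k=2 in base 13:
n in base 13: [2, 8]
k in base 13: [0, 2]
C(34,2) mod 13 = ∏ C(n_i, k_i) mod 13
Digit binomials (mod 13): C(2,0) = 1; C(8,2) = 28 ≡ 2
Product: 1 × 2 = 2 ≡ 2 (mod 13)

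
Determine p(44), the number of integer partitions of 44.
75175

p(n) counts ways to write n as a sum of positive integers (order ignored).
Euler's pentagonal recurrence: p(k) = p(k-1) + p(k-2) - p(k-5) - p(k-7) + p(k-12) + p(k-15) - ... (offsets j(3j∓1)/2, signs ++--, p(0)=1, p(<0)=0).
DP table for k = 0..43: p(0)=1, p(1)=1, p(2)=2, p(3)=3, p(4)=5, p(5)=7, p(6)=11, p(7)=15, p(8)=22, p(9)=30, p(10)=42, p(11)=56, p(12)=77, p(13)=101, p(14)=135, p(15)=176, p(16)=231, p(17)=297, p(18)=385, p(19)=490, p(20)=627, p(21)=792, p(22)=1002, p(23)=1255, p(24)=1575, p(25)=1958, p(26)=2436, p(27)=3010, p(28)=3718, p(29)=4565, p(30)=5604, p(31)=6842, p(32)=8349, p(33)=10143, p(34)=12310, p(35)=14883, p(36)=17977, p(37)=21637, p(38)=26015, p(39)=31185, p(40)=37338, p(41)=44583, p(42)=53174, p(43)=63261.
Final step: p(44) = p(43) + p(42) - p(39) - p(37) + p(32) + p(29) - p(22) - p(18) + p(9) + p(4)
= 63261 + 53174 - 31185 - 21637 + 8349 + 4565 - 1002 - 385 + 30 + 5
= 75175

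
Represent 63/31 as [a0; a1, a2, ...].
[2; 31]

Euclidean algorithm steps:
63 = 2 × 31 + 1
31 = 31 × 1 + 0
Continued fraction: [2; 31]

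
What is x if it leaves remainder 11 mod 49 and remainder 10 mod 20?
550

Using Chinese Remainder Theorem:
M = 49 × 20 = 980
M1 = 20, M2 = 49
y1 = 20^(-1) mod 49 = 27
y2 = 49^(-1) mod 20 = 9
x = (11×20×27 + 10×49×9) mod 980 = 550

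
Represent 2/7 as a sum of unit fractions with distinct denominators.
1/4 + 1/28

Greedy algorithm:
2/7: ceiling(7/2) = 4, use 1/4
1/28: ceiling(28/1) = 28, use 1/28
Result: 2/7 = 1/4 + 1/28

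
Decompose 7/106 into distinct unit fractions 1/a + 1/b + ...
1/16 + 1/283 + 1/239984

Greedy algorithm:
7/106: ceiling(106/7) = 16, use 1/16
3/848: ceiling(848/3) = 283, use 1/283
1/239984: ceiling(239984/1) = 239984, use 1/239984
Result: 7/106 = 1/16 + 1/283 + 1/239984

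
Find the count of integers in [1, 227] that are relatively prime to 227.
226

227 = 227
φ(n) = n × ∏(1 - 1/p) for each prime p dividing n
φ(227) = 227 × (1 - 1/227) = 226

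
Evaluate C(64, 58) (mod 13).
1

Using Lucas' theorem:
Write n=64 and k=58 in base 13:
n in base 13: [4, 12]
k in base 13: [4, 6]
C(64,58) mod 13 = ∏ C(n_i, k_i) mod 13
Digit binomials (mod 13): C(4,4) = 1; C(12,6) = 924 ≡ 1
Product: 1 × 1 = 1 ≡ 1 (mod 13)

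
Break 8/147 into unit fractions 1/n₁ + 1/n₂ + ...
1/19 + 1/559 + 1/780644 + 1/1218809328828

Greedy algorithm:
8/147: ceiling(147/8) = 19, use 1/19
5/2793: ceiling(2793/5) = 559, use 1/559
2/1561287: ceiling(1561287/2) = 780644, use 1/780644
1/1218809328828: ceiling(1218809328828/1) = 1218809328828, use 1/1218809328828
Result: 8/147 = 1/19 + 1/559 + 1/780644 + 1/1218809328828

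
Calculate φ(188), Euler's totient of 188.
92

188 = 2^2 × 47
φ(n) = n × ∏(1 - 1/p) for each prime p dividing n
φ(188) = 188 × (1 - 1/2) × (1 - 1/47) = 92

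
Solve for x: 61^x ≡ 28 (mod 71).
57

Baby-step giant-step with step n = ⌈√71⌉ = 9.
Baby steps 61^j mod 71 (j:value) for j=0..8: 0:1, 1:61, 2:29, 3:65, 4:60, 5:39, 6:36, 7:66, 8:50.
Giant-step multiplier: 61^(-9) ≡ 61^(70-9) = 61^61 ≡ 47 (mod 71).
Giant steps γ_i = 28·47^i mod 71: γ_0=28, γ_1=38, γ_2=11, γ_3=20, γ_4=17, γ_5=18, γ_6=65 (in table at j=3).
x = i·n + j = 6·9 + 3 = 57.
Check: 61^57 ≡ 28 (mod 71).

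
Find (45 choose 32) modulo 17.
0

Using Lucas' theorem:
Write n=45 and k=32 in base 17:
n in base 17: [2, 11]
k in base 17: [1, 15]
C(45,32) mod 17 = ∏ C(n_i, k_i) mod 17
Digit binomials (mod 17): C(2,1) = 2; C(11,15) = 0 (k_i > n_i)
Product: 2 × 0 = 0 ≡ 0 (mod 17)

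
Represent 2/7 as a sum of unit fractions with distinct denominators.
1/4 + 1/28

Greedy algorithm:
2/7: ceiling(7/2) = 4, use 1/4
1/28: ceiling(28/1) = 28, use 1/28
Result: 2/7 = 1/4 + 1/28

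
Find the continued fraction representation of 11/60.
[0; 5, 2, 5]

Euclidean algorithm steps:
11 = 0 × 60 + 11
60 = 5 × 11 + 5
11 = 2 × 5 + 1
5 = 5 × 1 + 0
Continued fraction: [0; 5, 2, 5]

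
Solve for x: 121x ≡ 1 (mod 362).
3

gcd(121, 362) = 1, so the inverse exists.
Extended Euclidean algorithm on (362, 121):
362 = 2 × 121 + 120  ⟹  120 = (1)·362 + (-2)·121
121 = 1 × 120 + 1  ⟹  1 = (-1)·362 + (3)·121
So (3)·121 ≡ 1 (mod 362), i.e. 121^(-1) ≡ 3 (mod 362).
Check: 121 × 3 = 363 ≡ 1 (mod 362)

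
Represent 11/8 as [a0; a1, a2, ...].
[1; 2, 1, 2]

Euclidean algorithm steps:
11 = 1 × 8 + 3
8 = 2 × 3 + 2
3 = 1 × 2 + 1
2 = 2 × 1 + 0
Continued fraction: [1; 2, 1, 2]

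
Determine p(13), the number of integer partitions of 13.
101

p(n) counts ways to write n as a sum of positive integers (order ignored).
Euler's pentagonal recurrence: p(k) = p(k-1) + p(k-2) - p(k-5) - p(k-7) + p(k-12) + p(k-15) - ... (offsets j(3j∓1)/2, signs ++--, p(0)=1, p(<0)=0).
DP table for k = 0..12: p(0)=1, p(1)=1, p(2)=2, p(3)=3, p(4)=5, p(5)=7, p(6)=11, p(7)=15, p(8)=22, p(9)=30, p(10)=42, p(11)=56, p(12)=77.
Final step: p(13) = p(12) + p(11) - p(8) - p(6) + p(1)
= 77 + 56 - 22 - 11 + 1
= 101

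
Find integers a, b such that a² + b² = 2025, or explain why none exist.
0² + 45² (a=0, b=45)

Factorization: 2025 = 3^4 × 5^2
By Fermat: n is sum of two squares iff every prime p ≡ 3 (mod 4) appears to even power.
All primes ≡ 3 (mod 4) appear to even power.
Search a = 0, 1, 2, … for 2025 - a² a perfect square: first hit at a = 0: 2025 - 0 = 2025 = 45².
2025 = 0² + 45² = 0 + 2025 ✓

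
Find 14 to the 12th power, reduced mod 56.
0

Repeated squaring. Binary of 12 = 1100.
14^1 ≡ 14 (mod 56); 14^2 ≡ 28 (mod 56); 14^4 ≡ 0 (mod 56); 14^8 ≡ 0 (mod 56)
14^12 = 14^4 × 14^8 ≡ 0 (mod 56)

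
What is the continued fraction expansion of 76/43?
[1; 1, 3, 3, 3]

Euclidean algorithm steps:
76 = 1 × 43 + 33
43 = 1 × 33 + 10
33 = 3 × 10 + 3
10 = 3 × 3 + 1
3 = 3 × 1 + 0
Continued fraction: [1; 1, 3, 3, 3]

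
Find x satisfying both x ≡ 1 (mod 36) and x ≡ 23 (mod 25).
73

Using Chinese Remainder Theorem:
M = 36 × 25 = 900
M1 = 25, M2 = 36
y1 = 25^(-1) mod 36 = 13
y2 = 36^(-1) mod 25 = 16
x = (1×25×13 + 23×36×16) mod 900 = 73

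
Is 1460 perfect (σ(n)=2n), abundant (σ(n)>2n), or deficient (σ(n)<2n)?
abundant

Proper divisors of 1460: sum = 1 + 2 + 4 + 5 + 10 + 20 + 73 + 146 + 292 + 365 + 730 = 1648
Since 1648 > 1460, 1460 is abundant.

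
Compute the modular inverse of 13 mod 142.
11

gcd(13, 142) = 1, so the inverse exists.
Extended Euclidean algorithm on (142, 13):
142 = 10 × 13 + 12  ⟹  12 = (1)·142 + (-10)·13
13 = 1 × 12 + 1  ⟹  1 = (-1)·142 + (11)·13
So (11)·13 ≡ 1 (mod 142), i.e. 13^(-1) ≡ 11 (mod 142).
Check: 13 × 11 = 143 ≡ 1 (mod 142)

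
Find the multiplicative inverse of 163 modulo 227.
39

gcd(163, 227) = 1, so the inverse exists.
Extended Euclidean algorithm on (227, 163):
227 = 1 × 163 + 64  ⟹  64 = (1)·227 + (-1)·163
163 = 2 × 64 + 35  ⟹  35 = (-2)·227 + (3)·163
64 = 1 × 35 + 29  ⟹  29 = (3)·227 + (-4)·163
35 = 1 × 29 + 6  ⟹  6 = (-5)·227 + (7)·163
29 = 4 × 6 + 5  ⟹  5 = (23)·227 + (-32)·163
6 = 1 × 5 + 1  ⟹  1 = (-28)·227 + (39)·163
So (39)·163 ≡ 1 (mod 227), i.e. 163^(-1) ≡ 39 (mod 227).
Check: 163 × 39 = 6357 ≡ 1 (mod 227)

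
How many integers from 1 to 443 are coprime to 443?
442

443 = 443
φ(n) = n × ∏(1 - 1/p) for each prime p dividing n
φ(443) = 443 × (1 - 1/443) = 442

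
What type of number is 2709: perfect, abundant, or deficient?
deficient

Proper divisors of 2709: sum = 1 + 3 + 7 + 9 + 21 + 43 + 63 + 129 + 301 + 387 + 903 = 1867
Since 1867 < 2709, 2709 is deficient.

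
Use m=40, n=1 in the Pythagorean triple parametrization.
(1599, 80, 1601)

Euclid's formula: a = m² - n², b = 2mn, c = m² + n²
m = 40, n = 1
a = 40² - 1² = 1600 - 1 = 1599
b = 2 × 40 × 1 = 80
c = 40² + 1² = 1600 + 1 = 1601
Verification: 1599² + 80² = 2556801 + 6400 = 2563201 = 1601² ✓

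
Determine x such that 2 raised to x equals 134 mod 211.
196

Baby-step giant-step with step n = ⌈√211⌉ = 15.
Baby steps 2^j mod 211 (j:value) for j=0..14: 0:1, 1:2, 2:4, 3:8, 4:16, 5:32, 6:64, 7:128, 8:45, 9:90, 10:180, 11:149, 12:87, 13:174, 14:137.
Giant-step multiplier: 2^(-15) ≡ 2^(210-15) = 2^195 ≡ 67 (mod 211).
Giant steps γ_i = 134·67^i mod 211: γ_0=134, γ_1=116, γ_2=176, γ_3=187, γ_4=80, γ_5=85, γ_6=209, γ_7=77, γ_8=95, γ_9=35, γ_10=24, γ_11=131, γ_12=126, γ_13=2 (in table at j=1).
x = i·n + j = 13·15 + 1 = 196.
Check: 2^196 ≡ 134 (mod 211).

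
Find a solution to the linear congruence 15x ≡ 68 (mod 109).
x ≡ 99 (mod 109)

gcd(15, 109) = 1, which divides 68, so solutions exist.
Find 15^(-1) mod 109 by the extended Euclidean algorithm:
109 = 7 × 15 + 4  ⟹  4 = (1)·109 + (-7)·15
15 = 3 × 4 + 3  ⟹  3 = (-3)·109 + (22)·15
4 = 1 × 3 + 1  ⟹  1 = (4)·109 + (-29)·15
So (-29)·15 ≡ 1 (mod 109), i.e. 15^(-1) ≡ -29 ≡ 80 (mod 109).
x ≡ 80 × 68 = 5440 ≡ 99 (mod 109).
Check: 15 × 99 = 1485 ≡ 68 (mod 109).
Unique solution: x ≡ 99 (mod 109)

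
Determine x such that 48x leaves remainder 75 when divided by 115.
x ≡ 95 (mod 115)

gcd(48, 115) = 1, which divides 75, so solutions exist.
Find 48^(-1) mod 115 by the extended Euclidean algorithm:
115 = 2 × 48 + 19  ⟹  19 = (1)·115 + (-2)·48
48 = 2 × 19 + 10  ⟹  10 = (-2)·115 + (5)·48
19 = 1 × 10 + 9  ⟹  9 = (3)·115 + (-7)·48
10 = 1 × 9 + 1  ⟹  1 = (-5)·115 + (12)·48
So (12)·48 ≡ 1 (mod 115), i.e. 48^(-1) ≡ 12 (mod 115).
x ≡ 12 × 75 = 900 ≡ 95 (mod 115).
Check: 48 × 95 = 4560 ≡ 75 (mod 115).
Unique solution: x ≡ 95 (mod 115)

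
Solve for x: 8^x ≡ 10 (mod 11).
5

Baby-step giant-step with step n = ⌈√11⌉ = 4.
Baby steps 8^j mod 11 (j:value) for j=0..3: 0:1, 1:8, 2:9, 3:6.
Giant-step multiplier: 8^(-4) ≡ 8^(10-4) = 8^6 ≡ 3 (mod 11).
Giant steps γ_i = 10·3^i mod 11: γ_0=10, γ_1=8 (in table at j=1).
x = i·n + j = 1·4 + 1 = 5.
Check: 8^5 ≡ 10 (mod 11).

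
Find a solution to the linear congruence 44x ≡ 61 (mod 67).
x ≡ 9 (mod 67)

gcd(44, 67) = 1, which divides 61, so solutions exist.
Find 44^(-1) mod 67 by the extended Euclidean algorithm:
67 = 1 × 44 + 23  ⟹  23 = (1)·67 + (-1)·44
44 = 1 × 23 + 21  ⟹  21 = (-1)·67 + (2)·44
23 = 1 × 21 + 2  ⟹  2 = (2)·67 + (-3)·44
21 = 10 × 2 + 1  ⟹  1 = (-21)·67 + (32)·44
So (32)·44 ≡ 1 (mod 67), i.e. 44^(-1) ≡ 32 (mod 67).
x ≡ 32 × 61 = 1952 ≡ 9 (mod 67).
Check: 44 × 9 = 396 ≡ 61 (mod 67).
Unique solution: x ≡ 9 (mod 67)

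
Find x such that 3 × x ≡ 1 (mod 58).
39

gcd(3, 58) = 1, so the inverse exists.
Extended Euclidean algorithm on (58, 3):
58 = 19 × 3 + 1  ⟹  1 = (1)·58 + (-19)·3
So (-19)·3 ≡ 1 (mod 58), i.e. 3^(-1) ≡ -19 ≡ 39 (mod 58).
Check: 3 × 39 = 117 ≡ 1 (mod 58)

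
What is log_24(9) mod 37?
8

Baby-step giant-step with step n = ⌈√37⌉ = 7.
Baby steps 24^j mod 37 (j:value) for j=0..6: 0:1, 1:24, 2:21, 3:23, 4:34, 5:2, 6:11.
Giant-step multiplier: 24^(-7) ≡ 24^(36-7) = 24^29 ≡ 15 (mod 37).
Giant steps γ_i = 9·15^i mod 37: γ_0=9, γ_1=24 (in table at j=1).
x = i·n + j = 1·7 + 1 = 8.
Check: 24^8 ≡ 9 (mod 37).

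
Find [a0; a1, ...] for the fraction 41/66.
[0; 1, 1, 1, 1, 1, 3, 2]

Euclidean algorithm steps:
41 = 0 × 66 + 41
66 = 1 × 41 + 25
41 = 1 × 25 + 16
25 = 1 × 16 + 9
16 = 1 × 9 + 7
9 = 1 × 7 + 2
7 = 3 × 2 + 1
2 = 2 × 1 + 0
Continued fraction: [0; 1, 1, 1, 1, 1, 3, 2]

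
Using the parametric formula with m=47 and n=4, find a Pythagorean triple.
(2193, 376, 2225)

Euclid's formula: a = m² - n², b = 2mn, c = m² + n²
m = 47, n = 4
a = 47² - 4² = 2209 - 16 = 2193
b = 2 × 47 × 4 = 376
c = 47² + 4² = 2209 + 16 = 2225
Verification: 2193² + 376² = 4809249 + 141376 = 4950625 = 2225² ✓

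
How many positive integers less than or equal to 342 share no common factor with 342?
108

342 = 2 × 3^2 × 19
φ(n) = n × ∏(1 - 1/p) for each prime p dividing n
φ(342) = 342 × (1 - 1/2) × (1 - 1/3) × (1 - 1/19) = 108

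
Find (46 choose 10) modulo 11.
0

Using Lucas' theorem:
Write n=46 and k=10 in base 11:
n in base 11: [4, 2]
k in base 11: [0, 10]
C(46,10) mod 11 = ∏ C(n_i, k_i) mod 11
Digit binomials (mod 11): C(4,0) = 1; C(2,10) = 0 (k_i > n_i)
Product: 1 × 0 = 0 ≡ 0 (mod 11)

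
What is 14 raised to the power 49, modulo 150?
134

Repeated squaring. Binary of 49 = 110001.
14^1 ≡ 14 (mod 150); 14^2 ≡ 46 (mod 150); 14^4 ≡ 16 (mod 150); 14^8 ≡ 106 (mod 150); 14^16 ≡ 136 (mod 150); 14^32 ≡ 46 (mod 150)
14^49 = 14^1 × 14^16 × 14^32 ≡ 134 (mod 150)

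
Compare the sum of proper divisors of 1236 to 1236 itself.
abundant

Proper divisors of 1236: sum = 1 + 2 + 3 + 4 + 6 + 12 + 103 + 206 + 309 + 412 + 618 = 1676
Since 1676 > 1236, 1236 is abundant.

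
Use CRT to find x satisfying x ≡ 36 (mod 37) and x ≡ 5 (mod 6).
221

Using Chinese Remainder Theorem:
M = 37 × 6 = 222
M1 = 6, M2 = 37
y1 = 6^(-1) mod 37 = 31
y2 = 37^(-1) mod 6 = 1
x = (36×6×31 + 5×37×1) mod 222 = 221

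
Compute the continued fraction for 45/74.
[0; 1, 1, 1, 1, 4, 3]

Euclidean algorithm steps:
45 = 0 × 74 + 45
74 = 1 × 45 + 29
45 = 1 × 29 + 16
29 = 1 × 16 + 13
16 = 1 × 13 + 3
13 = 4 × 3 + 1
3 = 3 × 1 + 0
Continued fraction: [0; 1, 1, 1, 1, 4, 3]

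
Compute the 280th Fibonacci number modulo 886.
797

Matrix identity: Q^n = [[F_(n+1), F_n], [F_n, F_(n-1)]] with Q = [[1,1],[1,0]].
n = 280 = 100011000₂. Square-and-multiply, entries mod 886:
Q^1 = [[1,1],[1,0]]
Q^2 = (Q^1)² = [[2,1],[1,1]]
Q^4 = (Q^2)² = [[5,3],[3,2]]
Q^8 = (Q^4)² = [[34,21],[21,13]]
Q^17 = (Q^8)²·Q = [[812,711],[711,101]]
Q^35 = (Q^17)²·Q = [[366,661],[661,591]]
Q^70 = (Q^35)² = [[293,859],[859,320]]
Q^140 = (Q^70)² = [[636,283],[283,353]]
Q^280 = (Q^140)² = [[829,797],[797,32]]
F_280 mod 886 = Q^280[0][1] = 797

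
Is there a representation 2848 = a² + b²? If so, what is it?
12² + 52² (a=12, b=52)

Factorization: 2848 = 2^5 × 89
By Fermat: n is sum of two squares iff every prime p ≡ 3 (mod 4) appears to even power.
All primes ≡ 3 (mod 4) appear to even power.
Search a = 0, 1, 2, … for 2848 - a² a perfect square: first hit at a = 12: 2848 - 144 = 2704 = 52².
2848 = 12² + 52² = 144 + 2704 ✓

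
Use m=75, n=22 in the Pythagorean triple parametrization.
(5141, 3300, 6109)

Euclid's formula: a = m² - n², b = 2mn, c = m² + n²
m = 75, n = 22
a = 75² - 22² = 5625 - 484 = 5141
b = 2 × 75 × 22 = 3300
c = 75² + 22² = 5625 + 484 = 6109
Verification: 5141² + 3300² = 26429881 + 10890000 = 37319881 = 6109² ✓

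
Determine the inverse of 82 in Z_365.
138

gcd(82, 365) = 1, so the inverse exists.
Extended Euclidean algorithm on (365, 82):
365 = 4 × 82 + 37  ⟹  37 = (1)·365 + (-4)·82
82 = 2 × 37 + 8  ⟹  8 = (-2)·365 + (9)·82
37 = 4 × 8 + 5  ⟹  5 = (9)·365 + (-40)·82
8 = 1 × 5 + 3  ⟹  3 = (-11)·365 + (49)·82
5 = 1 × 3 + 2  ⟹  2 = (20)·365 + (-89)·82
3 = 1 × 2 + 1  ⟹  1 = (-31)·365 + (138)·82
So (138)·82 ≡ 1 (mod 365), i.e. 82^(-1) ≡ 138 (mod 365).
Check: 82 × 138 = 11316 ≡ 1 (mod 365)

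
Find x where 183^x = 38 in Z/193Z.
145

Baby-step giant-step with step n = ⌈√193⌉ = 14.
Baby steps 183^j mod 193 (j:value) for j=0..13: 0:1, 1:183, 2:100, 3:158, 4:157, 5:167, 6:67, 7:102, 8:138, 9:164, 10:97, 11:188, 12:50, 13:79.
Giant-step multiplier: 183^(-14) ≡ 183^(192-14) = 183^178 ≡ 75 (mod 193).
Giant steps γ_i = 38·75^i mod 193: γ_0=38, γ_1=148, γ_2=99, γ_3=91, γ_4=70, γ_5=39, γ_6=30, γ_7=127, γ_8=68, γ_9=82, γ_10=167 (in table at j=5).
x = i·n + j = 10·14 + 5 = 145.
Check: 183^145 ≡ 38 (mod 193).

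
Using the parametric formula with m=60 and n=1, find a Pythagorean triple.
(3599, 120, 3601)

Euclid's formula: a = m² - n², b = 2mn, c = m² + n²
m = 60, n = 1
a = 60² - 1² = 3600 - 1 = 3599
b = 2 × 60 × 1 = 120
c = 60² + 1² = 3600 + 1 = 3601
Verification: 3599² + 120² = 12952801 + 14400 = 12967201 = 3601² ✓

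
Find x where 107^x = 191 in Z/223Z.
81

Baby-step giant-step with step n = ⌈√223⌉ = 15.
Baby steps 107^j mod 223 (j:value) for j=0..14: 0:1, 1:107, 2:76, 3:104, 4:201, 5:99, 6:112, 7:165, 8:38, 9:52, 10:212, 11:161, 12:56, 13:194, 14:19.
Giant-step multiplier: 107^(-15) ≡ 107^(222-15) = 107^207 ≡ 163 (mod 223).
Giant steps γ_i = 191·163^i mod 223: γ_0=191, γ_1=136, γ_2=91, γ_3=115, γ_4=13, γ_5=112 (in table at j=6).
x = i·n + j = 5·15 + 6 = 81.
Check: 107^81 ≡ 191 (mod 223).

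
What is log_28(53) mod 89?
70

Baby-step giant-step with step n = ⌈√89⌉ = 10.
Baby steps 28^j mod 89 (j:value) for j=0..9: 0:1, 1:28, 2:72, 3:58, 4:22, 5:82, 6:71, 7:30, 8:39, 9:24.
Giant-step multiplier: 28^(-10) ≡ 28^(88-10) = 28^78 ≡ 20 (mod 89).
Giant steps γ_i = 53·20^i mod 89: γ_0=53, γ_1=81, γ_2=18, γ_3=4, γ_4=80, γ_5=87, γ_6=49, γ_7=1 (in table at j=0).
x = i·n + j = 7·10 + 0 = 70.
Check: 28^70 ≡ 53 (mod 89).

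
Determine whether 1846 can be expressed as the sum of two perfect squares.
Not possible

Factorization: 1846 = 2 × 13 × 71
By Fermat: n is sum of two squares iff every prime p ≡ 3 (mod 4) appears to even power.
Prime(s) ≡ 3 (mod 4) with odd exponent: [(71, 1)]
Therefore 1846 cannot be expressed as a² + b².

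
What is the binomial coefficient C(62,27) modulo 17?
16

Using Lucas' theorem:
Write n=62 and k=27 in base 17:
n in base 17: [3, 11]
k in base 17: [1, 10]
C(62,27) mod 17 = ∏ C(n_i, k_i) mod 17
Digit binomials (mod 17): C(3,1) = 3; C(11,10) = 11
Product: 3 × 11 = 33 ≡ 16 (mod 17)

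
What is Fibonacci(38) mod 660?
329

Matrix identity: Q^n = [[F_(n+1), F_n], [F_n, F_(n-1)]] with Q = [[1,1],[1,0]].
n = 38 = 100110₂. Square-and-multiply, entries mod 660:
Q^1 = [[1,1],[1,0]]
Q^2 = (Q^1)² = [[2,1],[1,1]]
Q^4 = (Q^2)² = [[5,3],[3,2]]
Q^9 = (Q^4)²·Q = [[55,34],[34,21]]
Q^19 = (Q^9)²·Q = [[165,221],[221,604]]
Q^38 = (Q^19)² = [[166,329],[329,497]]
F_38 mod 660 = Q^38[0][1] = 329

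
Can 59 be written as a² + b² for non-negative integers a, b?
Not possible

Factorization: 59 = 59
By Fermat: n is sum of two squares iff every prime p ≡ 3 (mod 4) appears to even power.
Prime(s) ≡ 3 (mod 4) with odd exponent: [(59, 1)]
Therefore 59 cannot be expressed as a² + b².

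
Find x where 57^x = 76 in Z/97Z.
83

Baby-step giant-step with step n = ⌈√97⌉ = 10.
Baby steps 57^j mod 97 (j:value) for j=0..9: 0:1, 1:57, 2:48, 3:20, 4:73, 5:87, 6:12, 7:5, 8:91, 9:46.
Giant-step multiplier: 57^(-10) ≡ 57^(96-10) = 57^86 ≡ 65 (mod 97).
Giant steps γ_i = 76·65^i mod 97: γ_0=76, γ_1=90, γ_2=30, γ_3=10, γ_4=68, γ_5=55, γ_6=83, γ_7=60, γ_8=20 (in table at j=3).
x = i·n + j = 8·10 + 3 = 83.
Check: 57^83 ≡ 76 (mod 97).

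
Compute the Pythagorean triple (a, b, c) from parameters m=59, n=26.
(2805, 3068, 4157)

Euclid's formula: a = m² - n², b = 2mn, c = m² + n²
m = 59, n = 26
a = 59² - 26² = 3481 - 676 = 2805
b = 2 × 59 × 26 = 3068
c = 59² + 26² = 3481 + 676 = 4157
Verification: 2805² + 3068² = 7868025 + 9412624 = 17280649 = 4157² ✓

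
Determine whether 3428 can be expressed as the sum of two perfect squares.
8² + 58² (a=8, b=58)

Factorization: 3428 = 2^2 × 857
By Fermat: n is sum of two squares iff every prime p ≡ 3 (mod 4) appears to even power.
All primes ≡ 3 (mod 4) appear to even power.
Search a = 0, 1, 2, … for 3428 - a² a perfect square: first hit at a = 8: 3428 - 64 = 3364 = 58².
3428 = 8² + 58² = 64 + 3364 ✓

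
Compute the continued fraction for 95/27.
[3; 1, 1, 13]

Euclidean algorithm steps:
95 = 3 × 27 + 14
27 = 1 × 14 + 13
14 = 1 × 13 + 1
13 = 13 × 1 + 0
Continued fraction: [3; 1, 1, 13]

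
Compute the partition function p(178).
571701605655

p(n) counts ways to write n as a sum of positive integers (order ignored).
Euler's pentagonal recurrence: p(k) = p(k-1) + p(k-2) - p(k-5) - p(k-7) + p(k-12) + p(k-15) - ... (offsets j(3j∓1)/2, signs ++--, p(0)=1, p(<0)=0).
DP table for k = 0..177: p(0)=1, p(1)=1, p(2)=2, p(3)=3, p(4)=5, p(5)=7, p(6)=11, p(7)=15, p(8)=22, p(9)=30, p(10)=42, p(11)=56, p(12)=77, p(13)=101, p(14)=135, p(15)=176, p(16)=231, p(17)=297, p(18)=385, p(19)=490, p(20)=627, p(21)=792, p(22)=1002, p(23)=1255, p(24)=1575, p(25)=1958, p(26)=2436, p(27)=3010, p(28)=3718, p(29)=4565, p(30)=5604, p(31)=6842, p(32)=8349, p(33)=10143, p(34)=12310, p(35)=14883, p(36)=17977, p(37)=21637, p(38)=26015, p(39)=31185, p(40)=37338, p(41)=44583, p(42)=53174, p(43)=63261, p(44)=75175, p(45)=89134, p(46)=105558, p(47)=124754, p(48)=147273, p(49)=173525, p(50)=204226, p(51)=239943, p(52)=281589, p(53)=329931, p(54)=386155, p(55)=451276, p(56)=526823, p(57)=614154, p(58)=715220, p(59)=831820, p(60)=966467, p(61)=1121505, p(62)=1300156, p(63)=1505499, p(64)=1741630, p(65)=2012558, p(66)=2323520, p(67)=2679689, p(68)=3087735, p(69)=3554345, p(70)=4087968, p(71)=4697205, p(72)=5392783, p(73)=6185689, p(74)=7089500, p(75)=8118264, p(76)=9289091, p(77)=10619863, p(78)=12132164, p(79)=13848650, p(80)=15796476, p(81)=18004327, p(82)=20506255, p(83)=23338469, p(84)=26543660, p(85)=30167357, p(86)=34262962, p(87)=38887673, p(88)=44108109, p(89)=49995925, p(90)=56634173, p(91)=64112359, p(92)=72533807, p(93)=82010177, p(94)=92669720, p(95)=104651419, p(96)=118114304, p(97)=133230930, p(98)=150198136, p(99)=169229875, p(100)=190569292, p(101)=214481126, p(102)=241265379, p(103)=271248950, p(104)=304801365, p(105)=342325709, p(106)=384276336, p(107)=431149389, p(108)=483502844, p(109)=541946240, p(110)=607163746, p(111)=679903203, p(112)=761002156, p(113)=851376628, p(114)=952050665, p(115)=1064144451, p(116)=1188908248, p(117)=1327710076, p(118)=1482074143, p(119)=1653668665, p(120)=1844349560, p(121)=2056148051, p(122)=2291320912, p(123)=2552338241, p(124)=2841940500, p(125)=3163127352, p(126)=3519222692, p(127)=3913864295, p(128)=4351078600, p(129)=4835271870, p(130)=5371315400, p(131)=5964539504, p(132)=6620830889, p(133)=7346629512, p(134)=8149040695, p(135)=9035836076, p(136)=10015581680, p(137)=11097645016, p(138)=12292341831, p(139)=13610949895, p(140)=15065878135, p(141)=16670689208, p(142)=18440293320, p(143)=20390982757, p(144)=22540654445, p(145)=24908858009, p(146)=27517052599, p(147)=30388671978, p(148)=33549419497, p(149)=37027355200, p(150)=40853235313, p(151)=45060624582, p(152)=49686288421, p(153)=54770336324, p(154)=60356673280, p(155)=66493182097, p(156)=73232243759, p(157)=80630964769, p(158)=88751778802, p(159)=97662728555, p(160)=107438159466, p(161)=118159068427, p(162)=129913904637, p(163)=142798995930, p(164)=156919475295, p(165)=172389800255, p(166)=189334822579, p(167)=207890420102, p(168)=228204732751, p(169)=250438925115, p(170)=274768617130, p(171)=301384802048, p(172)=330495499613, p(173)=362326859895, p(174)=397125074750, p(175)=435157697830, p(176)=476715857290, p(177)=522115831195.
Final step: p(178) = p(177) + p(176) - p(173) - p(171) + p(166) + p(163) - p(156) - p(152) + p(143) + p(138) - p(127) - p(121) + p(108) + p(101) - p(86) - p(78) + p(61) + p(52) - p(33) - p(23) + p(2)
= 522115831195 + 476715857290 - 362326859895 - 301384802048 + 189334822579 + 142798995930 - 73232243759 - 49686288421 + 20390982757 + 12292341831 - 3913864295 - 2056148051 + 483502844 + 214481126 - 34262962 - 12132164 + 1121505 + 281589 - 10143 - 1255 + 2
= 571701605655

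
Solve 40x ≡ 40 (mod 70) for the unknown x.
x ≡ 1 (mod 7)

gcd(40, 70) = 10, which divides 40, so solutions exist.
Divide through by 10: 4x ≡ 4 (mod 7).
Find 4^(-1) mod 7 by the extended Euclidean algorithm:
7 = 1 × 4 + 3  ⟹  3 = (1)·7 + (-1)·4
4 = 1 × 3 + 1  ⟹  1 = (-1)·7 + (2)·4
So (2)·4 ≡ 1 (mod 7), i.e. 4^(-1) ≡ 2 (mod 7).
x ≡ 2 × 4 = 8 ≡ 1 (mod 7).
Check: 40 × 1 = 40 ≡ 40 (mod 70).
x ≡ 1 (mod 7), giving 10 solutions mod 70.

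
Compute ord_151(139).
75

151 is prime, so ord(139) divides φ(151) = 150.
Divisors of 150: 1, 2, 3, 5, 6, 10, 15, 25, 30, 50, 75, 150.
Repeated squaring: 139^1 ≡ 139, 139^2 ≡ 144, 139^4 ≡ 49, 139^8 ≡ 136, 139^16 ≡ 74, 139^32 ≡ 40, 139^64 ≡ 90, 139^128 ≡ 97 (mod 151).
Test 139^d mod 151 for each divisor d in increasing order:
139^1 ≡ 139
139^2 ≡ 144
139^3 = 139^2·139^1 ≡ 84
139^5 = 139^4·139^1 ≡ 16
139^6 = 139^4·139^2 ≡ 110
139^10 = 139^8·139^2 ≡ 105
139^15 = 139^8·139^4·139^2·139^1 ≡ 19
139^25 = 139^16·139^8·139^1 ≡ 32
139^30 = 139^16·139^8·139^4·139^2 ≡ 59
139^50 = 139^32·139^16·139^2 ≡ 118
139^75 = 139^64·139^8·139^2·139^1 ≡ 1  ← first divisor giving 1
The order is 75.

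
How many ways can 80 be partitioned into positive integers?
15796476

p(n) counts ways to write n as a sum of positive integers (order ignored).
Euler's pentagonal recurrence: p(k) = p(k-1) + p(k-2) - p(k-5) - p(k-7) + p(k-12) + p(k-15) - ... (offsets j(3j∓1)/2, signs ++--, p(0)=1, p(<0)=0).
DP table for k = 0..79: p(0)=1, p(1)=1, p(2)=2, p(3)=3, p(4)=5, p(5)=7, p(6)=11, p(7)=15, p(8)=22, p(9)=30, p(10)=42, p(11)=56, p(12)=77, p(13)=101, p(14)=135, p(15)=176, p(16)=231, p(17)=297, p(18)=385, p(19)=490, p(20)=627, p(21)=792, p(22)=1002, p(23)=1255, p(24)=1575, p(25)=1958, p(26)=2436, p(27)=3010, p(28)=3718, p(29)=4565, p(30)=5604, p(31)=6842, p(32)=8349, p(33)=10143, p(34)=12310, p(35)=14883, p(36)=17977, p(37)=21637, p(38)=26015, p(39)=31185, p(40)=37338, p(41)=44583, p(42)=53174, p(43)=63261, p(44)=75175, p(45)=89134, p(46)=105558, p(47)=124754, p(48)=147273, p(49)=173525, p(50)=204226, p(51)=239943, p(52)=281589, p(53)=329931, p(54)=386155, p(55)=451276, p(56)=526823, p(57)=614154, p(58)=715220, p(59)=831820, p(60)=966467, p(61)=1121505, p(62)=1300156, p(63)=1505499, p(64)=1741630, p(65)=2012558, p(66)=2323520, p(67)=2679689, p(68)=3087735, p(69)=3554345, p(70)=4087968, p(71)=4697205, p(72)=5392783, p(73)=6185689, p(74)=7089500, p(75)=8118264, p(76)=9289091, p(77)=10619863, p(78)=12132164, p(79)=13848650.
Final step: p(80) = p(79) + p(78) - p(75) - p(73) + p(68) + p(65) - p(58) - p(54) + p(45) + p(40) - p(29) - p(23) + p(10) + p(3)
= 13848650 + 12132164 - 8118264 - 6185689 + 3087735 + 2012558 - 715220 - 386155 + 89134 + 37338 - 4565 - 1255 + 42 + 3
= 15796476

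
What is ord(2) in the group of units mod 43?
14

43 is prime, so ord(2) divides φ(43) = 42.
Divisors of 42: 1, 2, 3, 6, 7, 14, 21, 42.
Repeated squaring: 2^1 ≡ 2, 2^2 ≡ 4, 2^4 ≡ 16, 2^8 ≡ 41, 2^16 ≡ 4, 2^32 ≡ 16 (mod 43).
Test 2^d mod 43 for each divisor d in increasing order:
2^1 ≡ 2
2^2 ≡ 4
2^3 = 2^2·2^1 ≡ 8
2^6 = 2^4·2^2 ≡ 21
2^7 = 2^4·2^2·2^1 ≡ 42
2^14 = 2^8·2^4·2^2 ≡ 1  ← first divisor giving 1
The order is 14.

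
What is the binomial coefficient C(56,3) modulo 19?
18

Using Lucas' theorem:
Write n=56 and k=3 in base 19:
n in base 19: [2, 18]
k in base 19: [0, 3]
C(56,3) mod 19 = ∏ C(n_i, k_i) mod 19
Digit binomials (mod 19): C(2,0) = 1; C(18,3) = 816 ≡ 18
Product: 1 × 18 = 18 ≡ 18 (mod 19)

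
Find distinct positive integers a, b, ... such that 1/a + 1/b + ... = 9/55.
1/7 + 1/49 + 1/2695

Greedy algorithm:
9/55: ceiling(55/9) = 7, use 1/7
8/385: ceiling(385/8) = 49, use 1/49
1/2695: ceiling(2695/1) = 2695, use 1/2695
Result: 9/55 = 1/7 + 1/49 + 1/2695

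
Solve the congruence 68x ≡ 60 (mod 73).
x ≡ 61 (mod 73)

gcd(68, 73) = 1, which divides 60, so solutions exist.
Find 68^(-1) mod 73 by the extended Euclidean algorithm:
73 = 1 × 68 + 5  ⟹  5 = (1)·73 + (-1)·68
68 = 13 × 5 + 3  ⟹  3 = (-13)·73 + (14)·68
5 = 1 × 3 + 2  ⟹  2 = (14)·73 + (-15)·68
3 = 1 × 2 + 1  ⟹  1 = (-27)·73 + (29)·68
So (29)·68 ≡ 1 (mod 73), i.e. 68^(-1) ≡ 29 (mod 73).
x ≡ 29 × 60 = 1740 ≡ 61 (mod 73).
Check: 68 × 61 = 4148 ≡ 60 (mod 73).
Unique solution: x ≡ 61 (mod 73)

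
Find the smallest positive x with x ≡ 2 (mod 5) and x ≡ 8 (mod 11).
52

Using Chinese Remainder Theorem:
M = 5 × 11 = 55
M1 = 11, M2 = 5
y1 = 11^(-1) mod 5 = 1
y2 = 5^(-1) mod 11 = 9
x = (2×11×1 + 8×5×9) mod 55 = 52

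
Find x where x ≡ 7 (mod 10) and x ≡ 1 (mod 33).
67

Using Chinese Remainder Theorem:
M = 10 × 33 = 330
M1 = 33, M2 = 10
y1 = 33^(-1) mod 10 = 7
y2 = 10^(-1) mod 33 = 10
x = (7×33×7 + 1×10×10) mod 330 = 67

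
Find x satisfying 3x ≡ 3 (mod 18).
x ≡ 1 (mod 6)

gcd(3, 18) = 3, which divides 3, so solutions exist.
Divide through by 3: x ≡ 1 (mod 6).
The coefficient of x is now 1, so x ≡ 1 (mod 6).
Check: 3 × 1 = 3 ≡ 3 (mod 18).
x ≡ 1 (mod 6), giving 3 solutions mod 18.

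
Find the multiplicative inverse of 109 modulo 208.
21

gcd(109, 208) = 1, so the inverse exists.
Extended Euclidean algorithm on (208, 109):
208 = 1 × 109 + 99  ⟹  99 = (1)·208 + (-1)·109
109 = 1 × 99 + 10  ⟹  10 = (-1)·208 + (2)·109
99 = 9 × 10 + 9  ⟹  9 = (10)·208 + (-19)·109
10 = 1 × 9 + 1  ⟹  1 = (-11)·208 + (21)·109
So (21)·109 ≡ 1 (mod 208), i.e. 109^(-1) ≡ 21 (mod 208).
Check: 109 × 21 = 2289 ≡ 1 (mod 208)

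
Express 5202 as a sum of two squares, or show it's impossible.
21² + 69² (a=21, b=69)

Factorization: 5202 = 2 × 3^2 × 17^2
By Fermat: n is sum of two squares iff every prime p ≡ 3 (mod 4) appears to even power.
All primes ≡ 3 (mod 4) appear to even power.
Search a = 0, 1, 2, … for 5202 - a² a perfect square: first hit at a = 21: 5202 - 441 = 4761 = 69².
5202 = 21² + 69² = 441 + 4761 ✓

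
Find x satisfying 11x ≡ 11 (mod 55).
x ≡ 1 (mod 5)

gcd(11, 55) = 11, which divides 11, so solutions exist.
Divide through by 11: x ≡ 1 (mod 5).
The coefficient of x is now 1, so x ≡ 1 (mod 5).
Check: 11 × 1 = 11 ≡ 11 (mod 55).
x ≡ 1 (mod 5), giving 11 solutions mod 55.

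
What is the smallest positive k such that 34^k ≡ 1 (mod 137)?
17

137 is prime, so ord(34) divides φ(137) = 136.
Divisors of 136: 1, 2, 4, 8, 17, 34, 68, 136.
Repeated squaring: 34^1 ≡ 34, 34^2 ≡ 60, 34^4 ≡ 38, 34^8 ≡ 74, 34^16 ≡ 133, 34^32 ≡ 16, 34^64 ≡ 119, 34^128 ≡ 50 (mod 137).
Test 34^d mod 137 for each divisor d in increasing order:
34^1 ≡ 34
34^2 ≡ 60
34^4 ≡ 38
34^8 ≡ 74
34^17 = 34^16·34^1 ≡ 1  ← first divisor giving 1
The order is 17.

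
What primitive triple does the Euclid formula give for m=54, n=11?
(2795, 1188, 3037)

Euclid's formula: a = m² - n², b = 2mn, c = m² + n²
m = 54, n = 11
a = 54² - 11² = 2916 - 121 = 2795
b = 2 × 54 × 11 = 1188
c = 54² + 11² = 2916 + 121 = 3037
Verification: 2795² + 1188² = 7812025 + 1411344 = 9223369 = 3037² ✓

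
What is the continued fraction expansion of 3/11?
[0; 3, 1, 2]

Euclidean algorithm steps:
3 = 0 × 11 + 3
11 = 3 × 3 + 2
3 = 1 × 2 + 1
2 = 2 × 1 + 0
Continued fraction: [0; 3, 1, 2]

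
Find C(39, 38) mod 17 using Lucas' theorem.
5

Using Lucas' theorem:
Write n=39 and k=38 in base 17:
n in base 17: [2, 5]
k in base 17: [2, 4]
C(39,38) mod 17 = ∏ C(n_i, k_i) mod 17
Digit binomials (mod 17): C(2,2) = 1; C(5,4) = 5
Product: 1 × 5 = 5 ≡ 5 (mod 17)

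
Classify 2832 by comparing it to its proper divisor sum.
abundant

Proper divisors of 2832: sum = 1 + 2 + 3 + 4 + 6 + 8 + 12 + 16 + ... + 472 + 708 + 944 + 1416 (19 divisors) = 4608
Since 4608 > 2832, 2832 is abundant.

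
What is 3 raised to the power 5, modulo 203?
40

Repeated squaring. Binary of 5 = 101.
3^1 ≡ 3 (mod 203); 3^2 ≡ 9 (mod 203); 3^4 ≡ 81 (mod 203)
3^5 = 3^1 × 3^4 ≡ 40 (mod 203)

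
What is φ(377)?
336

377 = 13 × 29
φ(n) = n × ∏(1 - 1/p) for each prime p dividing n
φ(377) = 377 × (1 - 1/13) × (1 - 1/29) = 336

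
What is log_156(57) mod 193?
65

Baby-step giant-step with step n = ⌈√193⌉ = 14.
Baby steps 156^j mod 193 (j:value) for j=0..13: 0:1, 1:156, 2:18, 3:106, 4:131, 5:171, 6:42, 7:183, 8:177, 9:13, 10:98, 11:41, 12:27, 13:159.
Giant-step multiplier: 156^(-14) ≡ 156^(192-14) = 156^178 ≡ 83 (mod 193).
Giant steps γ_i = 57·83^i mod 193: γ_0=57, γ_1=99, γ_2=111, γ_3=142, γ_4=13 (in table at j=9).
x = i·n + j = 4·14 + 9 = 65.
Check: 156^65 ≡ 57 (mod 193).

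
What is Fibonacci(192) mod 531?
342

Matrix identity: Q^n = [[F_(n+1), F_n], [F_n, F_(n-1)]] with Q = [[1,1],[1,0]].
n = 192 = 11000000₂. Square-and-multiply, entries mod 531:
Q^1 = [[1,1],[1,0]]
Q^3 = (Q^1)²·Q = [[3,2],[2,1]]
Q^6 = (Q^3)² = [[13,8],[8,5]]
Q^12 = (Q^6)² = [[233,144],[144,89]]
Q^24 = (Q^12)² = [[154,171],[171,514]]
Q^48 = (Q^24)² = [[388,63],[63,325]]
Q^96 = (Q^48)² = [[523,315],[315,208]]
Q^192 = (Q^96)² = [[523,342],[342,181]]
F_192 mod 531 = Q^192[0][1] = 342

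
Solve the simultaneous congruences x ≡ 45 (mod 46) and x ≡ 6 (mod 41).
1195

Using Chinese Remainder Theorem:
M = 46 × 41 = 1886
M1 = 41, M2 = 46
y1 = 41^(-1) mod 46 = 9
y2 = 46^(-1) mod 41 = 33
x = (45×41×9 + 6×46×33) mod 1886 = 1195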